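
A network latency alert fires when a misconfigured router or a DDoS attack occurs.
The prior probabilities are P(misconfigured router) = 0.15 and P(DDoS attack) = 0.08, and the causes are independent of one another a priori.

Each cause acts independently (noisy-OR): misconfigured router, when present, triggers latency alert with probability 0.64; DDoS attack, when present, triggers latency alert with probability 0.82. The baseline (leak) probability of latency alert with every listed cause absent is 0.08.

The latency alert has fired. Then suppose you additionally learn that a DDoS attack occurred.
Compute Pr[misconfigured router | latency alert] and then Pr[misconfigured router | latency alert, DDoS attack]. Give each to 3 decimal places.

Under noisy-OR, P(latency alert | causes) = 1 − (1−0.08)·∏(1−qᵢ) over the active causes.
Numerator (weight on configurations with misconfigured router): 0.092294 + 0.011285 = 0.103579
Denominator P(latency alert): 0.08×0.85×0.92 + 0.8344×0.85×0.08 + 0.6688×0.15×0.92 + 0.940384×0.15×0.08 = 0.222878
Posterior = 0.103579 / 0.222878 ≈ 0.465

With the extra evidence:
Weight on misconfigured router=true, given the evidence: 0.940384·0.15 = 0.141058
Normalizer over all consistent configurations: 0.8344·0.85 + 0.940384·0.15 = 0.850298
Posterior = 0.141058 / 0.850298 ≈ 0.166
Conditioning on DDoS attack lowers the posterior on misconfigured router: the classic explaining-away effect in a common-effect structure.

Pr[misconfigured router | latency alert] ≈ 0.465; Pr[misconfigured router | latency alert, DDoS attack] ≈ 0.166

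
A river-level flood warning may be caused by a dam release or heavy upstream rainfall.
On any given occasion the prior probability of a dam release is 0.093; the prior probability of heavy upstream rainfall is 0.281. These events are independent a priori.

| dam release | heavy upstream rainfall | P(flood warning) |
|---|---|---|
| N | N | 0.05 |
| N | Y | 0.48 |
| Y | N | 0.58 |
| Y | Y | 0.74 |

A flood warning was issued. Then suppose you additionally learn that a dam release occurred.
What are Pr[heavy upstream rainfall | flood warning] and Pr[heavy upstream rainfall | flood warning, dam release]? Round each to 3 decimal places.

P(flood warning) = 0.05×0.907×0.719 + 0.48×0.907×0.281 + 0.58×0.093×0.719 + 0.74×0.093×0.281 = 0.032607 + 0.122336 + 0.038783 + 0.019338 = 0.213064
Of this, 0.141674 comes from 0.122336 + 0.019338 (the heavy upstream rainfall=true cases).
P(heavy upstream rainfall | flood warning) = 0.141674 / 0.213064 ≈ 0.665

Now also conditioning on dam release=true:
P(flood warning | dam release) = 0.58*0.719 + 0.74*0.281 = 0.417020 + 0.207940 = 0.624960
Of this, 0.207940 comes from 0.74*0.281 (the heavy upstream rainfall=true cases).
P(heavy upstream rainfall | flood warning, dam release) = 0.207940 / 0.624960 ≈ 0.333
Conditioning on dam release lowers the posterior on heavy upstream rainfall: the classic explaining-away effect in a common-effect structure.

Pr[heavy upstream rainfall | flood warning] ≈ 0.665; Pr[heavy upstream rainfall | flood warning, dam release] ≈ 0.333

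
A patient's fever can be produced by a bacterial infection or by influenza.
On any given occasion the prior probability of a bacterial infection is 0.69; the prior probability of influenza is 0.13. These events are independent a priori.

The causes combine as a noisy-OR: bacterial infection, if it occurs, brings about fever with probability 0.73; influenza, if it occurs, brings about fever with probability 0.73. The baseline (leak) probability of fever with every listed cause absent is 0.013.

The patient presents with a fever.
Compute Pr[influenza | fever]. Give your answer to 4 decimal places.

Pr[influenza | fever] ≈ 0.2027

Under noisy-OR, P(fever | causes) = 1 − (1−0.013)·∏(1−qᵢ) over the active causes.
Sum P(fever|·) weighted by the priors over the 4 (bacterial infection, influenza) configurations:
  P(fever) = 0.013·0.31·0.87 + 0.73351·0.31·0.13 + 0.73351·0.69·0.87 + 0.928048·0.69·0.13
        = 0.003506 + 0.029560 + 0.440326 + 0.083246 = 0.556638
Configurations with influenza contribute 0.112806, so
  P(influenza | fever) = 0.112806 / 0.556638 ≈ 0.2027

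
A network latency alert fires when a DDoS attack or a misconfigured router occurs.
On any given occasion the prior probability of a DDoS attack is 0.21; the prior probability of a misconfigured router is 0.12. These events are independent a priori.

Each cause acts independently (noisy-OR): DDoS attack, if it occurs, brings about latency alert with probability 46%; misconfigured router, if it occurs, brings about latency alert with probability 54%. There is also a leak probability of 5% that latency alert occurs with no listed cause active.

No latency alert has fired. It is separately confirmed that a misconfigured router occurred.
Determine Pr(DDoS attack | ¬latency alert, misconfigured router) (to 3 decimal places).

Pr(DDoS attack | ¬latency alert, misconfigured router) ≈ 0.126

Under noisy-OR, P(latency alert | causes) = 1 − (1−0.05)·∏(1−qᵢ) over the active causes.
Numerator (weight on configurations with DDoS attack): 0.23598·0.21 = 0.049556
Denominator P(¬latency alert | misconfigured router): 0.437·0.79 + 0.23598·0.21 = 0.394786
P(DDoS attack | ¬latency alert, misconfigured router) = 0.049556/0.394786 ≈ 0.126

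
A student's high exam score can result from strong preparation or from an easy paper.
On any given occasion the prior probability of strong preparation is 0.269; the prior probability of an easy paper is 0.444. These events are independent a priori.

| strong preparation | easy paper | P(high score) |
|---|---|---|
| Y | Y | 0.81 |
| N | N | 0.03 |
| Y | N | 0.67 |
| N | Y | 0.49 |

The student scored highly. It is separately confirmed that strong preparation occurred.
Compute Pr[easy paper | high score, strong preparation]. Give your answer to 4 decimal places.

Weight on easy paper=true, given the evidence: 0.81·0.444 = 0.359640
The normalizing constant is 0.67·0.556 + 0.81·0.444 = 0.732160
P(easy paper | high score, strong preparation) = 0.359640/0.732160 ≈ 0.4912

Pr[easy paper | high score, strong preparation] ≈ 0.4912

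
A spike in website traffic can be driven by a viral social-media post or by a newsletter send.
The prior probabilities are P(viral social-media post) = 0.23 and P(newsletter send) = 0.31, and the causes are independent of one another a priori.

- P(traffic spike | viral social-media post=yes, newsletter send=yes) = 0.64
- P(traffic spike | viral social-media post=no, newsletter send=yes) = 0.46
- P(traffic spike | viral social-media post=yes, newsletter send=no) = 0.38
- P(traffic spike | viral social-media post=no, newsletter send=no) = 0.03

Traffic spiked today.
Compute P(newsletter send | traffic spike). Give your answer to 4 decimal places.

P(newsletter send | traffic spike) ≈ 0.6709

P(traffic spike) = 0.03×0.77×0.69 + 0.46×0.77×0.31 + 0.38×0.23×0.69 + 0.64×0.23×0.31 = 0.015939 + 0.109802 + 0.060306 + 0.045632 = 0.231679
Of this, 0.155434 comes from 0.109802 + 0.045632 (the newsletter send=true cases).
So P(newsletter send | traffic spike) = 0.155434/0.231679 ≈ 0.6709.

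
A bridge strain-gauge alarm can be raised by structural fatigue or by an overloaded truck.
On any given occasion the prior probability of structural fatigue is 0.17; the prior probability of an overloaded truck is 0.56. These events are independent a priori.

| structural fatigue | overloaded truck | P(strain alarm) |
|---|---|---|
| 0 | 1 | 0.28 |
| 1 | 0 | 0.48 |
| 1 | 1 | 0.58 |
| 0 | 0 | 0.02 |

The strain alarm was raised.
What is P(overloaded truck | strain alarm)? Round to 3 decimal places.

P(strain alarm) = 0.02×0.83×0.44 + 0.28×0.83×0.56 + 0.48×0.17×0.44 + 0.58×0.17×0.56 = 0.007304 + 0.130144 + 0.035904 + 0.055216 = 0.228568
Restricting to configurations with overloaded truck present: 0.130144 + 0.055216 = 0.185360.
P(overloaded truck | strain alarm) = 0.185360 / 0.228568 ≈ 0.811

P(overloaded truck | strain alarm) ≈ 0.811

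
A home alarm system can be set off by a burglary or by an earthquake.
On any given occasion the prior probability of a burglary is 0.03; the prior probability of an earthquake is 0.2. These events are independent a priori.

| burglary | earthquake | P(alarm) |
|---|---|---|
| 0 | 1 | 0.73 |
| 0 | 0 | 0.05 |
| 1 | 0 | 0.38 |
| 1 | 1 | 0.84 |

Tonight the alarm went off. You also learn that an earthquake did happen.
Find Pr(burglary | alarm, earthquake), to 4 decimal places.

Pr(burglary | alarm, earthquake) ≈ 0.0344

Weight on burglary=true, given the evidence: 0.84×0.03 = 0.025200
Normalizer over all consistent configurations: 0.73×0.97 + 0.84×0.03 = 0.733300
Posterior = 0.025200 / 0.733300 ≈ 0.0344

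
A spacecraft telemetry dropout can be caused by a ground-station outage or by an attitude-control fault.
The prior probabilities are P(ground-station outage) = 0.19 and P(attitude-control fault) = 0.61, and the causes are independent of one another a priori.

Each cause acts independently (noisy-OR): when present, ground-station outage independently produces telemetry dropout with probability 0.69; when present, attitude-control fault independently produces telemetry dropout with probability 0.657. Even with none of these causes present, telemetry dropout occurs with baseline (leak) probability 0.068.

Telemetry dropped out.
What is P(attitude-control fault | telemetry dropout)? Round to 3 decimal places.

P(attitude-control fault | telemetry dropout) ≈ 0.856

Under noisy-OR, P(telemetry dropout | causes) = 1 − (1−0.068)·∏(1−qᵢ) over the active causes.
P(telemetry dropout) = 0.068*0.81*0.39 + 0.680324*0.81*0.61 + 0.71108*0.19*0.39 + 0.9009*0.19*0.61 = 0.021481 + 0.336148 + 0.052691 + 0.104414 = 0.514734
Restricting to configurations with attitude-control fault present: 0.336148 + 0.104414 = 0.440562.
Hence the posterior is 0.440562/0.514734 ≈ 0.856.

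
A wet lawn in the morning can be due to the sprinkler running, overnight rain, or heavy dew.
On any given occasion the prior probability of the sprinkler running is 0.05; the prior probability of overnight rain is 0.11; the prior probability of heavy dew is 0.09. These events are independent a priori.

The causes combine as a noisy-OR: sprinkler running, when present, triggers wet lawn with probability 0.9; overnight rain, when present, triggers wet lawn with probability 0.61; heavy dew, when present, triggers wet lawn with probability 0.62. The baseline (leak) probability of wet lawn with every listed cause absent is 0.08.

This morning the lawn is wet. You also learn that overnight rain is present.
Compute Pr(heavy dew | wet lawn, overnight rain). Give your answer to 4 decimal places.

Under noisy-OR, P(wet lawn | causes) = 1 − (1−0.08)·∏(1−qᵢ) over the active causes.
P(wet lawn | overnight rain) = 0.6412×0.95×0.91 + 0.863656×0.95×0.09 + 0.96412×0.05×0.91 + 0.986366×0.05×0.09 = 0.554317 + 0.073843 + 0.043867 + 0.004439 = 0.676466
The heavy dew-present share is 0.073843 + 0.004439 = 0.078282.
So P(heavy dew | wet lawn, overnight rain) = 0.078282/0.676466 ≈ 0.1157.

Pr(heavy dew | wet lawn, overnight rain) ≈ 0.1157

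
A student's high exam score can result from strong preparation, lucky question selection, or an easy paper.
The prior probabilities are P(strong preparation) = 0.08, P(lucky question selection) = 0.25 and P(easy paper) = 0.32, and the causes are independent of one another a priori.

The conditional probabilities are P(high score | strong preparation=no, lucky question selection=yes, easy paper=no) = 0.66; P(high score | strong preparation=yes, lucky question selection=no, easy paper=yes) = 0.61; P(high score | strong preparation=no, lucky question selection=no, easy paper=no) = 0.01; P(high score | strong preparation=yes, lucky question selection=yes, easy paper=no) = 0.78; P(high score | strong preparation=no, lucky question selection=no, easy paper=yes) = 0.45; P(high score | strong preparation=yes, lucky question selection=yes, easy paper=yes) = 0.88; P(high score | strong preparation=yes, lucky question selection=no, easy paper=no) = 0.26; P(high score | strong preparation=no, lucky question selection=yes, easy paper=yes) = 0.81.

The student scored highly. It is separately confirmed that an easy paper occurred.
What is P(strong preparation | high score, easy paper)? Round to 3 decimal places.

P(strong preparation | high score, easy paper) ≈ 0.098

P(high score | easy paper) = 0.45*0.92*0.75 + 0.81*0.92*0.25 + 0.61*0.08*0.75 + 0.88*0.08*0.25 = 0.310500 + 0.186300 + 0.036600 + 0.017600 = 0.551000
Of this, 0.054200 comes from 0.036600 + 0.017600 (the strong preparation=true cases).
P(strong preparation | high score, easy paper) = 0.054200 / 0.551000 ≈ 0.098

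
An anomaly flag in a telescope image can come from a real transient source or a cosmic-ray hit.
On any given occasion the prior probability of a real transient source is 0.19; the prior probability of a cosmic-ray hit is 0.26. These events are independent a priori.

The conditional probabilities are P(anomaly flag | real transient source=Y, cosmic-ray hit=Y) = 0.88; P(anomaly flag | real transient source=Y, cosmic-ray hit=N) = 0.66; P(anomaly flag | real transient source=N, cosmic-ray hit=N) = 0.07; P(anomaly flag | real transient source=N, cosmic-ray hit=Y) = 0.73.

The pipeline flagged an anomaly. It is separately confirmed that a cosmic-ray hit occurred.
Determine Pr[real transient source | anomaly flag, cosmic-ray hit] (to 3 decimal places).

Pr[real transient source | anomaly flag, cosmic-ray hit] ≈ 0.220

Sum P(anomaly flag|·) weighted by the priors over both values of real transient source:
  P(anomaly flag | cosmic-ray hit) = 0.73*0.81 + 0.88*0.19
        = 0.591300 + 0.167200 = 0.758500
Configurations with real transient source contribute 0.167200, so
  P(real transient source | anomaly flag, cosmic-ray hit) = 0.167200 / 0.758500 ≈ 0.220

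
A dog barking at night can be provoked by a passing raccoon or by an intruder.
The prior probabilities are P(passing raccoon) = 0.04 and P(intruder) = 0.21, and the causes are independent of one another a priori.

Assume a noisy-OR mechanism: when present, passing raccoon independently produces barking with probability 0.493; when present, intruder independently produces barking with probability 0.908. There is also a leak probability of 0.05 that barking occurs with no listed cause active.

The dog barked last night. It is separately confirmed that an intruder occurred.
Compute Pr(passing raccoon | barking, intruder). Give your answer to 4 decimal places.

Under noisy-OR, P(barking | causes) = 1 − (1−0.05)·∏(1−qᵢ) over the active causes.
P(barking | intruder) = 0.9126·0.96 + 0.955688·0.04 = 0.876096 + 0.038228 = 0.914324
Restricting to configurations with passing raccoon present: 0.955688·0.04 = 0.038228.
Hence the posterior is 0.038228/0.914324 ≈ 0.0418.

Pr(passing raccoon | barking, intruder) ≈ 0.0418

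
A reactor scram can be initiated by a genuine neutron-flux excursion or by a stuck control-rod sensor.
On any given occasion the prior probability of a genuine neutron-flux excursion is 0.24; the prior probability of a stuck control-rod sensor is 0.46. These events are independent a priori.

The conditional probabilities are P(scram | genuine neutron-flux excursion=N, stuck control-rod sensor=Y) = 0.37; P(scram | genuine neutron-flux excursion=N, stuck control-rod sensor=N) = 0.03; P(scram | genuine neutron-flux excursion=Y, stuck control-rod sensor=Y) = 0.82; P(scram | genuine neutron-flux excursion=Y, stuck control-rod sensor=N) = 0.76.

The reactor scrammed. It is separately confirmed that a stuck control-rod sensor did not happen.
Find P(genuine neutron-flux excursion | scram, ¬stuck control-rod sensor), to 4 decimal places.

P(genuine neutron-flux excursion | scram, ¬stuck control-rod sensor) ≈ 0.8889

Numerator (weight on configurations with genuine neutron-flux excursion): 0.76·0.24 = 0.182400
Normalizer over all consistent configurations: 0.03·0.76 + 0.76·0.24 = 0.205200
Posterior = 0.182400 / 0.205200 ≈ 0.8889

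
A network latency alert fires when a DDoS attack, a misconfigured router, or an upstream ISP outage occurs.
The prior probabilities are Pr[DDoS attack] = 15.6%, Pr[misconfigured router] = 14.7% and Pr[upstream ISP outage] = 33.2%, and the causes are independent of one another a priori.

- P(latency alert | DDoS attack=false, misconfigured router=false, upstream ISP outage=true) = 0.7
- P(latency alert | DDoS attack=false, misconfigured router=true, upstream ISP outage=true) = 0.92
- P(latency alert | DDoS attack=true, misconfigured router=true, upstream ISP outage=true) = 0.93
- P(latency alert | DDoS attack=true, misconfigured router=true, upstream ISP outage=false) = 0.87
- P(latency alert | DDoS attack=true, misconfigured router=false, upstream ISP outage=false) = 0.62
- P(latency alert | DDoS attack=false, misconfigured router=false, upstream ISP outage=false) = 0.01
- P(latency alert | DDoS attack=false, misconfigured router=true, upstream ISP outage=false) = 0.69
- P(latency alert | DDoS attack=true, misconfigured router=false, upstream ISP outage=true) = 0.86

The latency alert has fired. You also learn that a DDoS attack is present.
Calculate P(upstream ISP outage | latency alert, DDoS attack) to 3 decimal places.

P(upstream ISP outage | latency alert, DDoS attack) ≈ 0.397

P(latency alert | DDoS attack) = 0.62*0.853*0.668 + 0.86*0.853*0.332 + 0.87*0.147*0.668 + 0.93*0.147*0.332 = 0.353278 + 0.243549 + 0.085431 + 0.045388 = 0.727646
Of this, 0.288937 comes from 0.243549 + 0.045388 (the upstream ISP outage=true cases).
P(upstream ISP outage | latency alert, DDoS attack) = 0.288937 / 0.727646 ≈ 0.397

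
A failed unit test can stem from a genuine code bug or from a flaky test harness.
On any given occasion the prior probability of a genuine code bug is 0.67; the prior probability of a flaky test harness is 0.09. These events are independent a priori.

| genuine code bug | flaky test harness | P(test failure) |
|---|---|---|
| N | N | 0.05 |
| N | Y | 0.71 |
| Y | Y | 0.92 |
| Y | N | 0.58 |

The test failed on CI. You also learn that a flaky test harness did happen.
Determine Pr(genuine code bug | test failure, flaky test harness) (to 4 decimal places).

Pr(genuine code bug | test failure, flaky test harness) ≈ 0.7246

P(test failure | flaky test harness) = 0.71*0.33 + 0.92*0.67 = 0.234300 + 0.616400 = 0.850700
The genuine code bug-present share is 0.92*0.67 = 0.616400.
P(genuine code bug | test failure, flaky test harness) = 0.616400 / 0.850700 ≈ 0.7246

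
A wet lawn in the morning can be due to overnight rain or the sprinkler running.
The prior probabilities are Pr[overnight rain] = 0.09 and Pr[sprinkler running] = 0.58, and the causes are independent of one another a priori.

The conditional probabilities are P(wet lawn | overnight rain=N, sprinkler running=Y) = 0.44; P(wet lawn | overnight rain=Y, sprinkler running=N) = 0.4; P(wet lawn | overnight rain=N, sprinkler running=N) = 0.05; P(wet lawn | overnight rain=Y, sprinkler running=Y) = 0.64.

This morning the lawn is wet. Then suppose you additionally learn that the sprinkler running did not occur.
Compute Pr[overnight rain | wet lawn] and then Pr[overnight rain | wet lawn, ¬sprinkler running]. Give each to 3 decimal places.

P(wet lawn) = 0.05·0.91·0.42 + 0.44·0.91·0.58 + 0.4·0.09·0.42 + 0.64·0.09·0.58 = 0.019110 + 0.232232 + 0.015120 + 0.033408 = 0.299870
Of this, 0.048528 comes from 0.015120 + 0.033408 (the overnight rain=true cases).
So P(overnight rain | wet lawn) = 0.048528/0.299870 ≈ 0.162.

Now condition on the additional information:
Weight on overnight rain=true, given the evidence: 0.4·0.09 = 0.036000
Normalizer over all consistent configurations: 0.05·0.91 + 0.4·0.09 = 0.081500
P(overnight rain | wet lawn, ¬sprinkler running) = 0.036000/0.081500 ≈ 0.442
With sprinkler running excluded, overnight rain must carry more of the explanatory weight for the wet lawn.

Pr[overnight rain | wet lawn] ≈ 0.162; Pr[overnight rain | wet lawn, ¬sprinkler running] ≈ 0.442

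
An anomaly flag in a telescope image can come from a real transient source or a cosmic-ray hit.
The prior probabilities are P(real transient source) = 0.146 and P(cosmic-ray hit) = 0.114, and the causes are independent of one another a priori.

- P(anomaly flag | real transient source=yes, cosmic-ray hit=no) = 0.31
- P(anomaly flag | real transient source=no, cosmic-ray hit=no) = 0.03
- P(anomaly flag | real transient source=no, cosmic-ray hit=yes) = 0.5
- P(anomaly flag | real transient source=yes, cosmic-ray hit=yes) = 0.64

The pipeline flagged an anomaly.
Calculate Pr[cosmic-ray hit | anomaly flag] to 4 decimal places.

Pr[cosmic-ray hit | anomaly flag] ≈ 0.4858

P(anomaly flag) = 0.03×0.854×0.886 + 0.5×0.854×0.114 + 0.31×0.146×0.886 + 0.64×0.146×0.114 = 0.022699 + 0.048678 + 0.040100 + 0.010652 = 0.122129
The cosmic-ray hit-present share is 0.048678 + 0.010652 = 0.059330.
P(cosmic-ray hit | anomaly flag) = 0.059330 / 0.122129 ≈ 0.4858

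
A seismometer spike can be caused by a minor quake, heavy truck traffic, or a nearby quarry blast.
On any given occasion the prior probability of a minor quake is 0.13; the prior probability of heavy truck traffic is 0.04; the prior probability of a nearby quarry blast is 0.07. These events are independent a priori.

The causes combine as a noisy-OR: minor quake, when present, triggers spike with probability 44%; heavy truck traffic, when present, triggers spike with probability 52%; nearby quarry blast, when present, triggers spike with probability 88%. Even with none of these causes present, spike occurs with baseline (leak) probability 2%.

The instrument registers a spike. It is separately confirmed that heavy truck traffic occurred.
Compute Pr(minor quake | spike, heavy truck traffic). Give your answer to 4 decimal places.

Pr(minor quake | spike, heavy truck traffic) ≈ 0.1676

Under noisy-OR, P(spike | causes) = 1 − (1−0.02)·∏(1−qᵢ) over the active causes.
P(spike | heavy truck traffic) = 0.5296·0.87·0.93 + 0.943552·0.87·0.07 + 0.736576·0.13·0.93 + 0.968389·0.13·0.07 = 0.428499 + 0.057462 + 0.089052 + 0.008812 = 0.583825
Of this, 0.097864 comes from 0.089052 + 0.008812 (the minor quake=true cases).
P(minor quake | spike, heavy truck traffic) = 0.097864 / 0.583825 ≈ 0.1676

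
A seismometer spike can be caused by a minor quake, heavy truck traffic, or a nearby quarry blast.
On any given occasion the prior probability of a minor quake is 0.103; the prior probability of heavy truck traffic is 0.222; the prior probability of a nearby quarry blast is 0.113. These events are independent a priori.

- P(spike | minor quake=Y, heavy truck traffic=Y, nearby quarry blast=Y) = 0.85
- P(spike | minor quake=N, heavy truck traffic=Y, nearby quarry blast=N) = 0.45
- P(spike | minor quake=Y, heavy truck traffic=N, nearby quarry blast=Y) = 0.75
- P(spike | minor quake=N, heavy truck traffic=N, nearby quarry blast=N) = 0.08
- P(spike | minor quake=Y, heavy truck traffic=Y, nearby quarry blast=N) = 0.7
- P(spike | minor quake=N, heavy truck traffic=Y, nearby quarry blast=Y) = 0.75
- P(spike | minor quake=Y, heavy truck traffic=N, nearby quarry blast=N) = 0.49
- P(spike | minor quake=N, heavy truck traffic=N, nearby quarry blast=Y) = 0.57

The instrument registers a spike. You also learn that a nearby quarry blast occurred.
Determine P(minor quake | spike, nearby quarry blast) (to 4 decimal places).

P(spike | nearby quarry blast) = 0.57*0.897*0.778 + 0.75*0.897*0.222 + 0.75*0.103*0.778 + 0.85*0.103*0.222 = 0.397784 + 0.149350 + 0.060101 + 0.019436 = 0.626671
The minor quake-present share is 0.060101 + 0.019436 = 0.079537.
So P(minor quake | spike, nearby quarry blast) = 0.079537/0.626671 ≈ 0.1269.

P(minor quake | spike, nearby quarry blast) ≈ 0.1269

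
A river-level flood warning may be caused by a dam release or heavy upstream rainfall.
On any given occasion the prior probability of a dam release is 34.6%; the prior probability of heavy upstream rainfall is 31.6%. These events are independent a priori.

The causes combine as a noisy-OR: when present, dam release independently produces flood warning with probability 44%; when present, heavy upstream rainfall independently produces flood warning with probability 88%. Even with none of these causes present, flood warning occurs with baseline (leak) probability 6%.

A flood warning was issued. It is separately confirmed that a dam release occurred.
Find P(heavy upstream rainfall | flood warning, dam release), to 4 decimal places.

P(heavy upstream rainfall | flood warning, dam release) ≈ 0.4775

Under noisy-OR, P(flood warning | causes) = 1 − (1−0.06)·∏(1−qᵢ) over the active causes.
By total probability over both values of heavy upstream rainfall:
  P(flood warning | dam release) = 0.4736×0.684 + 0.936832×0.316
        = 0.323942 + 0.296039 = 0.619981
Configurations with heavy upstream rainfall contribute 0.296039, so
  P(heavy upstream rainfall | flood warning, dam release) = 0.296039 / 0.619981 ≈ 0.4775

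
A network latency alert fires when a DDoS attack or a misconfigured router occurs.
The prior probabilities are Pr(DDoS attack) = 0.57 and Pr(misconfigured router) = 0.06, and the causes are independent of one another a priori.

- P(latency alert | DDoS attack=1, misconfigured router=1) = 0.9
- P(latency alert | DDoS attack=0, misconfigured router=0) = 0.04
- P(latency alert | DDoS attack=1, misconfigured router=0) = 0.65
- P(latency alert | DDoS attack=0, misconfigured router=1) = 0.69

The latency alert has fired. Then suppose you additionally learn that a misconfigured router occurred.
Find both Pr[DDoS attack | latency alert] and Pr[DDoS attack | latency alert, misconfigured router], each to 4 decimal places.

Enumerate the 4 (DDoS attack, misconfigured router) configurations and weight by the priors:
  P(latency alert) = 0.04*0.43*0.94 + 0.69*0.43*0.06 + 0.65*0.57*0.94 + 0.9*0.57*0.06
        = 0.016168 + 0.017802 + 0.348270 + 0.030780 = 0.413020
The terms with DDoS attack present sum to 0.379050, so
  P(DDoS attack | latency alert) = 0.379050 / 0.413020 ≈ 0.9178

Now condition on the additional information:
P(latency alert | misconfigured router) = 0.69*0.43 + 0.9*0.57 = 0.296700 + 0.513000 = 0.809700
The DDoS attack-present share is 0.9*0.57 = 0.513000.
P(DDoS attack | latency alert, misconfigured router) = 0.513000 / 0.809700 ≈ 0.6336
The drop from 0.9178 to 0.6336 is the explaining-away (discounting) effect.

Pr[DDoS attack | latency alert] ≈ 0.9178; Pr[DDoS attack | latency alert, misconfigured router] ≈ 0.6336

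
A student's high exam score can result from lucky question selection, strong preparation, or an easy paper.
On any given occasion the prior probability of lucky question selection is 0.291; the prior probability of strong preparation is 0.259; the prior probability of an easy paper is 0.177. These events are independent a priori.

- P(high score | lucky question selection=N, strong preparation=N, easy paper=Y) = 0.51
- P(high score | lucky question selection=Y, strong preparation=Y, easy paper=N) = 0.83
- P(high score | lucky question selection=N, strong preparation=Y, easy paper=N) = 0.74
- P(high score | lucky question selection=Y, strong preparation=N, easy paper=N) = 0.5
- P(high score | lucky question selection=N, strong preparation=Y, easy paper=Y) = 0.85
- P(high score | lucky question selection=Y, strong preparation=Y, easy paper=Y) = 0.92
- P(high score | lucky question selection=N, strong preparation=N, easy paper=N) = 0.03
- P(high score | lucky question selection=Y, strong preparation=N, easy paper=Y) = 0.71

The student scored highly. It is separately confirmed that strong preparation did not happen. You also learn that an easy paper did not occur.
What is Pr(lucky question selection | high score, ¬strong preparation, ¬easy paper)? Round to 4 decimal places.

Pr(lucky question selection | high score, ¬strong preparation, ¬easy paper) ≈ 0.8725

P(high score | ¬strong preparation, ¬easy paper) = 0.03×0.709 + 0.5×0.291 = 0.021270 + 0.145500 = 0.166770
Of this, 0.145500 comes from 0.5×0.291 (the lucky question selection=true cases).
Hence the posterior is 0.145500/0.166770 ≈ 0.8725.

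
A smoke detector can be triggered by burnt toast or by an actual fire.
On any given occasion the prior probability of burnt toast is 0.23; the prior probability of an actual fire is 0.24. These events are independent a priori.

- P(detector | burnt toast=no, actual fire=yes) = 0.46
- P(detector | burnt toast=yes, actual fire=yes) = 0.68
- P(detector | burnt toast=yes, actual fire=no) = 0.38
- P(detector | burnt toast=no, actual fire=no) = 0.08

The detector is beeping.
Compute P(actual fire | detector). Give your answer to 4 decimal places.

Sum P(detector|·) weighted by the priors over the 4 (burnt toast, actual fire) configurations:
  P(detector) = 0.08*0.77*0.76 + 0.46*0.77*0.24 + 0.38*0.23*0.76 + 0.68*0.23*0.24
        = 0.046816 + 0.085008 + 0.066424 + 0.037536 = 0.235784
Keeping only the actual fire-present terms gives 0.122544, so
  P(actual fire | detector) = 0.122544 / 0.235784 ≈ 0.5197

P(actual fire | detector) ≈ 0.5197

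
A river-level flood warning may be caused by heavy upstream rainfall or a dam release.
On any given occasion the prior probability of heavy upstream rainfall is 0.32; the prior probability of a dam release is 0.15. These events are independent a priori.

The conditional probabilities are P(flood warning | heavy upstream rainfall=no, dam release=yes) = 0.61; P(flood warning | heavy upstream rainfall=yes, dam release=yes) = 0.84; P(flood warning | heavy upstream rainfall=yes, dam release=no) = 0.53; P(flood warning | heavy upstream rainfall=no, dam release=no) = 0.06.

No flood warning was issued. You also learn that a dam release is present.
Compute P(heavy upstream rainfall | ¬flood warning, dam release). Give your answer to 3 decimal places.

Numerator (weight on configurations with heavy upstream rainfall): 0.16×0.32 = 0.051200
Normalizer over all consistent configurations: 0.39×0.68 + 0.16×0.32 = 0.316400
Posterior = 0.051200 / 0.316400 ≈ 0.162

P(heavy upstream rainfall | ¬flood warning, dam release) ≈ 0.162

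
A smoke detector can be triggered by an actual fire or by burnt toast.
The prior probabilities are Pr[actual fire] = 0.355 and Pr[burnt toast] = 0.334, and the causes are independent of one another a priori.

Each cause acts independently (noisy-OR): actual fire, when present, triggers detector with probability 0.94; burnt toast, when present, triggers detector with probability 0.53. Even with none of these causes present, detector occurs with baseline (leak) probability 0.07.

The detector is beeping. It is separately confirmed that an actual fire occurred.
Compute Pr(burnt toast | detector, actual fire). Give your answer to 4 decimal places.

Under noisy-OR, P(detector | causes) = 1 − (1−0.07)·∏(1−qᵢ) over the active causes.
Weight on burnt toast=true, given the evidence: 0.973774*0.334 = 0.325241
Normalizer over all consistent configurations: 0.9442*0.666 + 0.973774*0.334 = 0.954078
P(burnt toast | detector, actual fire) = 0.325241/0.954078 ≈ 0.3409

Pr(burnt toast | detector, actual fire) ≈ 0.3409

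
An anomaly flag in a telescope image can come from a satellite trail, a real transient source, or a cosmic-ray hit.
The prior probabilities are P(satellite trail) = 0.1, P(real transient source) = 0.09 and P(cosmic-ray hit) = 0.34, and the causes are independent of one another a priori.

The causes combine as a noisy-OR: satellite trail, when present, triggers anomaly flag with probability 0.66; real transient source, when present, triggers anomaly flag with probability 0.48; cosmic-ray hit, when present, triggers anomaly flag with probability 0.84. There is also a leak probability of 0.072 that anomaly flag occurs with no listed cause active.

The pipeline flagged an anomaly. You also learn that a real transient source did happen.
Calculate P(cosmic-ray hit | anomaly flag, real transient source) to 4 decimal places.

P(cosmic-ray hit | anomaly flag, real transient source) ≈ 0.4653

Under noisy-OR, P(anomaly flag | causes) = 1 − (1−0.072)·∏(1−qᵢ) over the active causes.
Numerator (weight on configurations with cosmic-ray hit): 0.282374 + 0.033107 = 0.315481
Denominator P(anomaly flag | real transient source): 0.51744×0.9×0.66 + 0.92279×0.9×0.34 + 0.83593×0.1×0.66 + 0.973749×0.1×0.34 = 0.678011
Posterior = 0.315481 / 0.678011 ≈ 0.4653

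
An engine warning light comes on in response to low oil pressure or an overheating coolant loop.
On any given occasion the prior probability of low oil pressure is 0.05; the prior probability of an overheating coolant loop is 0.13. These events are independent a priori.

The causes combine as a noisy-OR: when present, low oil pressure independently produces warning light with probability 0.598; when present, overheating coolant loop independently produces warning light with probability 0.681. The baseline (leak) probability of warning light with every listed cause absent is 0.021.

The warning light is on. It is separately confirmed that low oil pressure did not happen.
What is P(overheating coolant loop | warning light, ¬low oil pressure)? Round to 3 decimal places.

P(overheating coolant loop | warning light, ¬low oil pressure) ≈ 0.830

Under noisy-OR, P(warning light | causes) = 1 − (1−0.021)·∏(1−qᵢ) over the active causes.
For the numerator, keep only overheating coolant loop=true terms: 0.687699×0.13 = 0.089401
Normalizer over all consistent configurations: 0.021×0.87 + 0.687699×0.13 = 0.107671
P(overheating coolant loop | warning light, ¬low oil pressure) = 0.089401/0.107671 ≈ 0.830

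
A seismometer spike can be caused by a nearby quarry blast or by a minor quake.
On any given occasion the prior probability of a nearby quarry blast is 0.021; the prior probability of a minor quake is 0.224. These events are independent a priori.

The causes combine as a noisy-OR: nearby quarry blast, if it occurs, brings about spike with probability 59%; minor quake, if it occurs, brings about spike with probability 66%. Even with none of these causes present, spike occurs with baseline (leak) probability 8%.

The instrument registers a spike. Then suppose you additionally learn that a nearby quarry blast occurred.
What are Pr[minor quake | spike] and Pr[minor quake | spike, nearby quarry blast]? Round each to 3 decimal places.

Pr[minor quake | spike] ≈ 0.686; Pr[minor quake | spike, nearby quarry blast] ≈ 0.288

Under noisy-OR, P(spike | causes) = 1 − (1−0.08)·∏(1−qᵢ) over the active causes.
Numerator (weight on configurations with minor quake): 0.150700 + 0.004101 = 0.154801
The normalizing constant is 0.08*0.979*0.776 + 0.6872*0.979*0.224 + 0.6228*0.021*0.776 + 0.871752*0.021*0.224 = 0.225726
Posterior = 0.154801 / 0.225726 ≈ 0.686

Now also conditioning on nearby quarry blast=true:
P(spike | nearby quarry blast) = 0.6228×0.776 + 0.871752×0.224 = 0.483293 + 0.195272 = 0.678565
The minor quake-present share is 0.871752×0.224 = 0.195272.
Hence the posterior is 0.195272/0.678565 ≈ 0.288.
— nearby quarry blast explains away the evidence for minor quake.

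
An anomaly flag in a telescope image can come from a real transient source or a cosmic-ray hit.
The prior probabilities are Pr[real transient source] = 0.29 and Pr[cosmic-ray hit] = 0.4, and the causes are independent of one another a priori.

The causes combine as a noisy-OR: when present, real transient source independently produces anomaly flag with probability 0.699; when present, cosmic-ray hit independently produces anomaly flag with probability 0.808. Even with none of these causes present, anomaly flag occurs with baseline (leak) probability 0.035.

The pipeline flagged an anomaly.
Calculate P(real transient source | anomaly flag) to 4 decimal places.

P(real transient source | anomaly flag) ≈ 0.4861

Under noisy-OR, P(anomaly flag | causes) = 1 − (1−0.035)·∏(1−qᵢ) over the active causes.
P(anomaly flag) = 0.035×0.71×0.6 + 0.81472×0.71×0.4 + 0.709535×0.29×0.6 + 0.944231×0.29×0.4 = 0.014910 + 0.231380 + 0.123459 + 0.109531 = 0.479280
Of this, 0.232990 comes from 0.123459 + 0.109531 (the real transient source=true cases).
P(real transient source | anomaly flag) = 0.232990 / 0.479280 ≈ 0.4861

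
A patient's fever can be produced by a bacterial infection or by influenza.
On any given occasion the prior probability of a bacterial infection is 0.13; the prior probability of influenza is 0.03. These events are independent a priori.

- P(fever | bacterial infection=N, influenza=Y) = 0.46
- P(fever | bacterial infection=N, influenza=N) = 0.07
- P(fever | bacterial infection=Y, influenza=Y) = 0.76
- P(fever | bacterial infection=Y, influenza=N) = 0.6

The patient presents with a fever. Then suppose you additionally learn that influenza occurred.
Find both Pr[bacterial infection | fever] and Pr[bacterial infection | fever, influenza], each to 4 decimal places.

P(fever) = 0.07·0.87·0.97 + 0.46·0.87·0.03 + 0.6·0.13·0.97 + 0.76·0.13·0.03 = 0.059073 + 0.012006 + 0.075660 + 0.002964 = 0.149703
Restricting to configurations with bacterial infection present: 0.075660 + 0.002964 = 0.078624.
P(bacterial infection | fever) = 0.078624 / 0.149703 ≈ 0.5252

With the extra evidence:
P(fever | influenza) = 0.46*0.87 + 0.76*0.13 = 0.400200 + 0.098800 = 0.499000
The bacterial infection-present share is 0.76*0.13 = 0.098800.
So P(bacterial infection | fever, influenza) = 0.098800/0.499000 ≈ 0.1980.
Conditioning on influenza lowers the posterior on bacterial infection: the classic explaining-away effect in a common-effect structure.

Pr[bacterial infection | fever] ≈ 0.5252; Pr[bacterial infection | fever, influenza] ≈ 0.1980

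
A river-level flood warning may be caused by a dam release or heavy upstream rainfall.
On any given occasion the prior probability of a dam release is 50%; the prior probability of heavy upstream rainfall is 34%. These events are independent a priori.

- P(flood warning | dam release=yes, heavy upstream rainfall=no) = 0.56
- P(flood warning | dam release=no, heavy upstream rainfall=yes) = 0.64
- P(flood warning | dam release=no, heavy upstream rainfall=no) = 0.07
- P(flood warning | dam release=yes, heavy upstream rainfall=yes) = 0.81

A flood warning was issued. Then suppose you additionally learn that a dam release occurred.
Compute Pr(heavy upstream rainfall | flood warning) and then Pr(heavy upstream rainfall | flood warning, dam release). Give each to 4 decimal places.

Pr(heavy upstream rainfall | flood warning) ≈ 0.5425; Pr(heavy upstream rainfall | flood warning, dam release) ≈ 0.4270

Numerator (weight on configurations with heavy upstream rainfall): 0.108800 + 0.137700 = 0.246500
The normalizing constant is 0.07×0.5×0.66 + 0.64×0.5×0.34 + 0.56×0.5×0.66 + 0.81×0.5×0.34 = 0.454400
Posterior = 0.246500 / 0.454400 ≈ 0.5425

Now condition on the additional information:
For the numerator, keep only heavy upstream rainfall=true terms: 0.81*0.34 = 0.275400
The normalizing constant is 0.56*0.66 + 0.81*0.34 = 0.645000
Posterior = 0.275400 / 0.645000 ≈ 0.4270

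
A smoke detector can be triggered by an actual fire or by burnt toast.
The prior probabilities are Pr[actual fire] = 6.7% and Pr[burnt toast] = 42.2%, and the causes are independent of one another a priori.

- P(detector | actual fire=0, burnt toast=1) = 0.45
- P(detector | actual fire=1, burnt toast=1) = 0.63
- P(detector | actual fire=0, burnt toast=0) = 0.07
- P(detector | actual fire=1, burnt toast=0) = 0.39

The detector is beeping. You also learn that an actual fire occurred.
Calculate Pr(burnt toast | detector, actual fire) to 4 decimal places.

P(detector | actual fire) = 0.39×0.578 + 0.63×0.422 = 0.225420 + 0.265860 = 0.491280
Restricting to configurations with burnt toast present: 0.63×0.422 = 0.265860.
Hence the posterior is 0.265860/0.491280 ≈ 0.5412.

Pr(burnt toast | detector, actual fire) ≈ 0.5412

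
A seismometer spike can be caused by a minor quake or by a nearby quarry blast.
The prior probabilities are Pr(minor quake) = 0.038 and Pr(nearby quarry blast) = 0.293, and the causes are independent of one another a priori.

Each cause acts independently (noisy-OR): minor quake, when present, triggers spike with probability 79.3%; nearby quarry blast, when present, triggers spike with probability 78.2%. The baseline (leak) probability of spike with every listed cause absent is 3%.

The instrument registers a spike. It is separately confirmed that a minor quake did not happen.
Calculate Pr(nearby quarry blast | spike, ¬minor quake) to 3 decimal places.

Under noisy-OR, P(spike | causes) = 1 − (1−0.03)·∏(1−qᵢ) over the active causes.
P(spike | ¬minor quake) = 0.03×0.707 + 0.78854×0.293 = 0.021210 + 0.231042 = 0.252252
Of this, 0.231042 comes from 0.78854×0.293 (the nearby quarry blast=true cases).
So P(nearby quarry blast | spike, ¬minor quake) = 0.231042/0.252252 ≈ 0.916.

Pr(nearby quarry blast | spike, ¬minor quake) ≈ 0.916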